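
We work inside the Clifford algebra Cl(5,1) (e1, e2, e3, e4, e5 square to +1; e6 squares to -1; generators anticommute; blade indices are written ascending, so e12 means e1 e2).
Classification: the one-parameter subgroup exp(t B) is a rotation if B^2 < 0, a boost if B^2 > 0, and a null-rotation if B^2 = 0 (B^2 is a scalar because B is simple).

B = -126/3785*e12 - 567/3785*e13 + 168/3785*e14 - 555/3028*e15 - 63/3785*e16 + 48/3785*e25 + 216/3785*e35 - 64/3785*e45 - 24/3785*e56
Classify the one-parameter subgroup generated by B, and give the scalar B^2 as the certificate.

B^2 term by term: the squares give (-126/3785)^2*(e12)^2 + (-567/3785)^2*(e13)^2 + (168/3785)^2*(e14)^2 + (-555/3028)^2*(e15)^2 + (-63/3785)^2*(e16)^2 + (48/3785)^2*(e25)^2 + (216/3785)^2*(e35)^2 + (-64/3785)^2*(e45)^2 + (-24/3785)^2*(e56)^2 = 15876/14326225*(-1) + 321489/14326225*(-1) + 28224/14326225*(-1) + 308025/9168784*(-1) + 3969/14326225*(+1) + 2304/14326225*(-1) + 46656/14326225*(-1) + 4096/14326225*(-1) + 576/14326225*(+1) = -1/16 (each basis 2-blade squares to minus the product of its generators' squares); cross terms between blades sharing an index anticommute and cancel; the commuting (index-disjoint) pairs give grade-4 terms 2*c*c'*(blade product), which cancel blade by blade — e1235: -54432/14326225 + 54432/14326225 = 0; e1245: 16128/14326225 - 16128/14326225 = 0; e1256: 6048/14326225 - 6048/14326225 = 0; e1345: 72576/14326225 - 72576/14326225 = 0; e1356: 27216/14326225 - 27216/14326225 = 0; e1456: -8064/14326225 + 8064/14326225 = 0 — confirming B is simple. So B^2 = -1/16.
Answer: rotation, certificate B^2 = -1/16. Key observation: B^2 = -1/16 is a conjugation invariant, so its sign decides the class regardless of the surface form of B.


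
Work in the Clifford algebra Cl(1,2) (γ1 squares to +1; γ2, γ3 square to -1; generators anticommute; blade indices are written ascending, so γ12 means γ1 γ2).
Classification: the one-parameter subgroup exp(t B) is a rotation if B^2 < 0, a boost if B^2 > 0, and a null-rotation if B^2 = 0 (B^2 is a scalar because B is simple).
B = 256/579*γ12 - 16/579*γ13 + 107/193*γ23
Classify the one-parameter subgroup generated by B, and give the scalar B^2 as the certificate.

B^2 term by term: the squares give (256/579)^2*(γ12)^2 + (-16/579)^2*(γ13)^2 + (107/193)^2*(γ23)^2 = 65536/335241*(+1) + 256/335241*(+1) + 11449/37249*(-1) = -1/9 (each basis 2-blade squares to minus the product of its generators' squares); cross terms between blades sharing an index anticommute and cancel. So B^2 = -1/9.
Answer: rotation, certificate B^2 = -1/9. The invariant at work: B^2 = -1/9 is unchanged by conjugation, hence its sign classifies the subgroup whatever basis B is written in.


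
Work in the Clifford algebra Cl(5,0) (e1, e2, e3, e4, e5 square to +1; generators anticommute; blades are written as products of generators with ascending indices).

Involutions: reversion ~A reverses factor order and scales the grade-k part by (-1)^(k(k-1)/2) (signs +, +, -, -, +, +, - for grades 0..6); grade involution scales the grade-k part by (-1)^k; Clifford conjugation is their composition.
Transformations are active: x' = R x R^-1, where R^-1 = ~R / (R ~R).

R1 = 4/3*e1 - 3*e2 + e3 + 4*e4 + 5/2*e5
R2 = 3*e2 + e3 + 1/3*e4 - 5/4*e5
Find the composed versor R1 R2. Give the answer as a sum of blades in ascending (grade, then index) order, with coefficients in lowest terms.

Distribute over the terms of R2 (each basis-blade product reordered to ascending indices, repeated generators contracted through their squares):
R1 (3*e2) = -9 + 4*e1 e2 - 3*e2 e3 - 12*e2 e4 - 15/2*e2 e5
R1 (e3) = 1 + 4/3*e1 e3 - 3*e2 e3 - 4*e3 e4 - 5/2*e3 e5
R1 (1/3*e4) = 4/3 + 4/9*e1 e4 - e2 e4 + 1/3*e3 e4 - 5/6*e4 e5
R1 (-5/4*e5) = -25/8 - 5/3*e1 e5 + 15/4*e2 e5 - 5/4*e3 e5 - 5*e4 e5
Summing the partial products and collecting blades:
Answer: -235/24 + 4*e1 e2 + 4/3*e1 e3 + 4/9*e1 e4 - 5/3*e1 e5 - 6*e2 e3 - 13*e2 e4 - 15/4*e2 e5 - 11/3*e3 e4 - 15/4*e3 e5 - 35/6*e4 e5


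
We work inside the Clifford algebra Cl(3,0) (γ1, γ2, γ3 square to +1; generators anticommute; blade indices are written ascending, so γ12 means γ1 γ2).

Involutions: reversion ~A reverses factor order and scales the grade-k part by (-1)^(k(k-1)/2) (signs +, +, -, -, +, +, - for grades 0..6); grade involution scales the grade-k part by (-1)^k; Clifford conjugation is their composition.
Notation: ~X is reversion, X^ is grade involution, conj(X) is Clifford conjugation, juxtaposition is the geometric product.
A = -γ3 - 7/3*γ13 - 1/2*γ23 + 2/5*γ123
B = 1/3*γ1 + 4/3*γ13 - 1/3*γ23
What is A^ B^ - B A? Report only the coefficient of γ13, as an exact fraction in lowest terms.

first term: 53/18 - 22/15*γ1 - 1/5*γ2 - 7/9*γ3 - 13/9*γ12 + 1/3*γ13 + 2/15*γ23 + 1/6*γ123
second term: 53/18 - 6/5*γ1 + 13/15*γ2 - 7/9*γ3 + 13/9*γ12 - 1/3*γ13 + 2/15*γ23 - 1/6*γ123
Answer: 2/3


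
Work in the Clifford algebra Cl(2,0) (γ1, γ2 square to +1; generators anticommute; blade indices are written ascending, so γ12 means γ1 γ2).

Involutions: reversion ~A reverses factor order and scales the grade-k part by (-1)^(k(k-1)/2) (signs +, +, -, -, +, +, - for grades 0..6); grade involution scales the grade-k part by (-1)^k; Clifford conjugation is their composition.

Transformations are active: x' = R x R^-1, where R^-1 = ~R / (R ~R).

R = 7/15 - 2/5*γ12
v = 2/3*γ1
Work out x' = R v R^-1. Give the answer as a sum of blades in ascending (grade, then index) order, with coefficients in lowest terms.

~R = 7/15 + 2/5*γ12, and R ~R = 17/45, so R^-1 = ~R / (17/45).
R v = 14/45*γ1 + 4/15*γ2
Answer: 26/255*γ1 + 56/85*γ2


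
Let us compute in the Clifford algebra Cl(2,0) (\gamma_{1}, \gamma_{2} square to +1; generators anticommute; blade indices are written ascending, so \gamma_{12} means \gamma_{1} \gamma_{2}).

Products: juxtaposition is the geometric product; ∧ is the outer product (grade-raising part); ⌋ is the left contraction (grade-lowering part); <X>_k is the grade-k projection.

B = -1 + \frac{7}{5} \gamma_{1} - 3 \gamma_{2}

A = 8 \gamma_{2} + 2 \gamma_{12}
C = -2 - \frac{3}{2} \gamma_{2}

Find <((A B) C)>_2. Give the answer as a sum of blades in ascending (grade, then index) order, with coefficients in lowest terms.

step 1: -24 - 6 \gamma_{1} - \frac{54}{5} \gamma_{2} - \frac{66}{5} \gamma_{12}
step 2: \frac{321}{5} + \frac{159}{5} \gamma_{1} + \frac{288}{5} \gamma_{2} + \frac{177}{5} \gamma_{12}
step 3: \frac{177}{5} \gamma_{12}
Answer: \frac{177}{5} \gamma_{12}


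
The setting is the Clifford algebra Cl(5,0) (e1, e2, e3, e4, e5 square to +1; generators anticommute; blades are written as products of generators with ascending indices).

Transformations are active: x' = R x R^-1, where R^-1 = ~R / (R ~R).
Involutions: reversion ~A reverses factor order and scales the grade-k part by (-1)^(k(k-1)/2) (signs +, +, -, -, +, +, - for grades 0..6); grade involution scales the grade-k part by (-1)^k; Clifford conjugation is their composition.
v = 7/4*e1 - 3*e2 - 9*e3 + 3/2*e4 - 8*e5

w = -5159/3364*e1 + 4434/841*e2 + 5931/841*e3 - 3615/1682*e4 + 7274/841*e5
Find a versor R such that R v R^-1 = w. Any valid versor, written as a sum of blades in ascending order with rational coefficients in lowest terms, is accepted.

Here q(v) = q(w) = 2549/16; the classical choice R = v + w = 182/841*e1 + 1911/841*e2 - 1638/841*e3 - 546/841*e4 + 546/841*e5 then realises v -> w under the sandwich.
Answer: 182/841*e1 + 1911/841*e2 - 1638/841*e3 - 546/841*e4 + 546/841*e5


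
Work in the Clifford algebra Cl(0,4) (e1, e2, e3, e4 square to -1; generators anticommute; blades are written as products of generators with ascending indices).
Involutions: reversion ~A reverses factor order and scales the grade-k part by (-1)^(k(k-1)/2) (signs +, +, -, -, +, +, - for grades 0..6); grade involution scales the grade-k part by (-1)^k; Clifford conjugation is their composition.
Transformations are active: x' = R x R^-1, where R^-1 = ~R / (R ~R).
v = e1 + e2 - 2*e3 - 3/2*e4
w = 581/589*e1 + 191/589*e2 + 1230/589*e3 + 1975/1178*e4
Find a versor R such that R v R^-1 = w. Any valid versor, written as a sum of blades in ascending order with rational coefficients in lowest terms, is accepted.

Reasoning: v^2 = w^2 = -33/4 since conjugation preserves the quadratic form; R = v + w = 1170/589*e1 + 780/589*e2 + 52/589*e3 + 104/589*e4 is then valid when invertible, keeping its own part and reversing (v - w)/2.
Answer: 1170/589*e1 + 780/589*e2 + 52/589*e3 + 104/589*e4


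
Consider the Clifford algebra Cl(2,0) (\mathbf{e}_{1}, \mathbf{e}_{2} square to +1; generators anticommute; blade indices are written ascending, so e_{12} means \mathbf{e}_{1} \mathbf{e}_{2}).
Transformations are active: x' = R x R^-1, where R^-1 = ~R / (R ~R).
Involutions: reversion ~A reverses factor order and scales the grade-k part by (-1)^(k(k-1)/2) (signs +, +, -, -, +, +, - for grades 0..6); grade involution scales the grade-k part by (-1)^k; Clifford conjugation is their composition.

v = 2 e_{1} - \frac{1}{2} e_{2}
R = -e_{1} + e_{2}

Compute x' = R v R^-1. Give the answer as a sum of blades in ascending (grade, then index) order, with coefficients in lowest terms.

~R = -e_{1} + e_{2}, and R ~R = 2, so R^-1 = ~R / (2).
R v = -\frac{5}{2} - \frac{3}{2} e_{12}
Answer: \frac{1}{2} e_{1} - 2 e_{2}


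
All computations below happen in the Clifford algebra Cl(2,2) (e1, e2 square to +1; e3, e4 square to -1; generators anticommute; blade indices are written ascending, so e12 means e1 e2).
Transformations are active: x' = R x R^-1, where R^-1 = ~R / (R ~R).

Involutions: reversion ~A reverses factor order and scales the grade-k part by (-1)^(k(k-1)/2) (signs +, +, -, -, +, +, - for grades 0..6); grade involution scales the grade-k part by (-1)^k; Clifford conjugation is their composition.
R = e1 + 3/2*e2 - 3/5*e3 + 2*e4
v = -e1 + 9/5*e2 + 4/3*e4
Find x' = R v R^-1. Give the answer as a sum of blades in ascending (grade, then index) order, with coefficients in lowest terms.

~R = e1 + 3/2*e2 - 3/5*e3 + 2*e4, and R ~R = -111/100, so R^-1 = ~R / (-111/100).
R v = -29/30 + 33/10*e12 - 3/5*e13 + 10/3*e14 + 27/25*e23 - 8/5*e24 - 4/5*e34
Answer: 913/333*e1 + 451/555*e2 - 116/111*e3 + 716/333*e4


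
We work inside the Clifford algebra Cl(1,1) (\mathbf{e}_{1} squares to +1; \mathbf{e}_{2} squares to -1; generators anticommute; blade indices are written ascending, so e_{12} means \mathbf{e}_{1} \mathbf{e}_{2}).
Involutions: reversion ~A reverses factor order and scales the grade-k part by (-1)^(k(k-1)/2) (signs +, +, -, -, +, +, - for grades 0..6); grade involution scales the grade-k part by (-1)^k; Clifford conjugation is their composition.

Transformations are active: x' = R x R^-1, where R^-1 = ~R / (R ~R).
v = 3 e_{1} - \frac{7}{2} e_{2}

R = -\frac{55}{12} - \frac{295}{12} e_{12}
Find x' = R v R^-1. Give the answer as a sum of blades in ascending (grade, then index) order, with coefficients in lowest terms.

~R = -\frac{55}{12} + \frac{295}{12} e_{12}, and R ~R = -\frac{1750}{3}, so R^-1 = ~R / (-\frac{1750}{3}).
R v = -\frac{2395}{24} e_{1} + \frac{2155}{24} e_{2}
Answer: -\frac{15349}{3360} e_{1} + \frac{16501}{3360} e_{2}


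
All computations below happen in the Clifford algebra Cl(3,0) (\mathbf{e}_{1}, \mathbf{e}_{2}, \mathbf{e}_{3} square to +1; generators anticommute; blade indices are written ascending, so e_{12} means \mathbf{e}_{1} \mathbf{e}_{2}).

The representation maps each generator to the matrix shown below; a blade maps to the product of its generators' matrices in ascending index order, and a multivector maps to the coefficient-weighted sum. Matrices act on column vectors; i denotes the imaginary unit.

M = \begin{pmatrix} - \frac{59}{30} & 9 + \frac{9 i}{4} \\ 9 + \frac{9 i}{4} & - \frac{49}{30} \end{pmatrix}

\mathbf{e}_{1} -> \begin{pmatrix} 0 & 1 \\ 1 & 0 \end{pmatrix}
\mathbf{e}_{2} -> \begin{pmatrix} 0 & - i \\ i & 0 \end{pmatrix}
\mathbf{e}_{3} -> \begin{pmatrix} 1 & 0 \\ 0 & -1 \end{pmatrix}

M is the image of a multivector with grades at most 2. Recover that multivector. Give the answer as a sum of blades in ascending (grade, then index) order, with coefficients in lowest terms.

Method: 1, rho(e_{1}), rho(e_{2}), rho(e_{3}) form a trace-orthogonal basis of the 2x2 complex matrices (tr(X Y) = 2 if X = Y, else 0), so M = m0*1 + m1*rho(e_{1}) + m2*rho(e_{2}) + m3*rho(e_{3}) with m0 = tr(M)/2 = - \frac{9}{5}, m1 = tr(M rho(e_{1}))/2 = 9 + \frac{9 i}{4}, m2 = tr(M rho(e_{2}))/2 = 0, m3 = tr(M rho(e_{3}))/2 = - \frac{1}{6}.
Multiplying table entries, the bivector images are rho(e_{12}) = i*rho(e_{3}), rho(e_{13}) = -i*rho(e_{2}), rho(e_{23}) = i*rho(e_{1}); with real blade coefficients the real parts of m0..m3 are the coefficients of 1, e_{1}, e_{2}, e_{3} and the imaginary parts give the bivectors (e_{23}: Im m1, e_{13}: -Im m2, e_{12}: Im m3).
Answer: -\frac{9}{5} + 9 e_{1} - \frac{1}{6} e_{3} + \frac{9}{4} e_{23}


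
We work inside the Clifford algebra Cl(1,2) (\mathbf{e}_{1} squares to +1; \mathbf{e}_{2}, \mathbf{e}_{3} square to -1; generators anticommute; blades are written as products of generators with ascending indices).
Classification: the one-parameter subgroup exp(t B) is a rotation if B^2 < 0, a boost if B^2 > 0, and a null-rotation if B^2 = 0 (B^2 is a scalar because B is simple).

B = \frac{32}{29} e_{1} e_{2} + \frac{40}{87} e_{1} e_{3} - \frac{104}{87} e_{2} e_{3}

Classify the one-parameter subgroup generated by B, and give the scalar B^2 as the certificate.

B^2 term by term: the squares give (\frac{32}{29})^2*(e_{1} e_{2})^2 + (\frac{40}{87})^2*(e_{1} e_{3})^2 + (-\frac{104}{87})^2*(e_{2} e_{3})^2 = \frac{1024}{841}*(+1) + \frac{1600}{7569}*(+1) + \frac{10816}{7569}*(-1) = 0 (each basis 2-blade squares to minus the product of its generators' squares); cross terms between blades sharing an index anticommute and cancel. So B^2 = 0.
Answer: null-rotation, certificate B^2 = 0. The class reads off the invariant scalar 0 directly.


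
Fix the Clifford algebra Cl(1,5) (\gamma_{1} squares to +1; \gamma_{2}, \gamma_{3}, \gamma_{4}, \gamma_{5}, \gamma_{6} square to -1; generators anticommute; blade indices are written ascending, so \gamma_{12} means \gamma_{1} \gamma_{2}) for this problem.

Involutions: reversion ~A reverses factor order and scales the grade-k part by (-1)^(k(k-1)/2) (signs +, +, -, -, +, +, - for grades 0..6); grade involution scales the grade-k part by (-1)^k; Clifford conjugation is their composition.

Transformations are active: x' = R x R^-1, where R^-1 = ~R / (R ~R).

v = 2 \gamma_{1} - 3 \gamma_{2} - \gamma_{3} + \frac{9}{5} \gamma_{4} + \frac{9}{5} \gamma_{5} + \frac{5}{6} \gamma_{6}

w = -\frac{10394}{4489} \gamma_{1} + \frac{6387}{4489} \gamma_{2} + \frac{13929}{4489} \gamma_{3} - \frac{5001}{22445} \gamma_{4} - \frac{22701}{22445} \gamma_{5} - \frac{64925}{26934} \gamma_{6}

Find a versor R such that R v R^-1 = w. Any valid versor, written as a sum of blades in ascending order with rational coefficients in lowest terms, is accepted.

Key observation: q(v) = q(w) = -\frac{11857}{900} (sandwiches preserve the norm), so R = v + w = -\frac{1416}{4489} \gamma_{1} - \frac{7080}{4489} \gamma_{2} + \frac{9440}{4489} \gamma_{3} + \frac{7080}{4489} \gamma_{4} + \frac{3540}{4489} \gamma_{5} - \frac{7080}{4489} \gamma_{6} works whenever it is invertible — the component of v along it is kept and (v - w)/2 reverses, sending v to w.
Answer: -\frac{1416}{4489} \gamma_{1} - \frac{7080}{4489} \gamma_{2} + \frac{9440}{4489} \gamma_{3} + \frac{7080}{4489} \gamma_{4} + \frac{3540}{4489} \gamma_{5} - \frac{7080}{4489} \gamma_{6}


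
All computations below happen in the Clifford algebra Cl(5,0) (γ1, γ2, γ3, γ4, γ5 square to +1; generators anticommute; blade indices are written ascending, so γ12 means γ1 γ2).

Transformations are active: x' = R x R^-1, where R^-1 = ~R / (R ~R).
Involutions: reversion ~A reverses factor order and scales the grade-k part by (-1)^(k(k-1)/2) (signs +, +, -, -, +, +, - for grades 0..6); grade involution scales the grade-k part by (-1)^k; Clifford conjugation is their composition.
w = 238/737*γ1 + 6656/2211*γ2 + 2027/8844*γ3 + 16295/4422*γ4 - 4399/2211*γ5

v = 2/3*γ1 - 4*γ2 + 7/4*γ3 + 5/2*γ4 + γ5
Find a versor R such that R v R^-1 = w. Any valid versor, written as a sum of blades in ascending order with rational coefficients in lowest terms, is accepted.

Key observation: q(v) = q(w) = 3853/144 (sandwiches preserve the norm), so R = v + w = 2188/2211*γ1 - 2188/2211*γ2 + 4376/2211*γ3 + 13675/2211*γ4 - 2188/2211*γ5 works whenever it is invertible — the component of v along it is kept and (v - w)/2 reverses, sending v to w.
Answer: 2188/2211*γ1 - 2188/2211*γ2 + 4376/2211*γ3 + 13675/2211*γ4 - 2188/2211*γ5


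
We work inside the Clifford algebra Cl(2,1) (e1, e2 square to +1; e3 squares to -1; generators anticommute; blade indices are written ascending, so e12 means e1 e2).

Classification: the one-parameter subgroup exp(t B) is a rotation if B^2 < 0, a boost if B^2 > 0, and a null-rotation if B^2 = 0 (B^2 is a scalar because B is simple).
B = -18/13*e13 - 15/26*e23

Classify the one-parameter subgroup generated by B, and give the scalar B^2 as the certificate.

B^2 term by term: the squares give (-18/13)^2*(e13)^2 + (-15/26)^2*(e23)^2 = 324/169*(+1) + 225/676*(+1) = 9/4 (each basis 2-blade squares to minus the product of its generators' squares); cross terms between blades sharing an index anticommute and cancel. So B^2 = 9/4.
Answer: boost, certificate B^2 = 9/4. One invariant decides it: the square 9/4 survives every conjugation, and its sign is exactly the classification.


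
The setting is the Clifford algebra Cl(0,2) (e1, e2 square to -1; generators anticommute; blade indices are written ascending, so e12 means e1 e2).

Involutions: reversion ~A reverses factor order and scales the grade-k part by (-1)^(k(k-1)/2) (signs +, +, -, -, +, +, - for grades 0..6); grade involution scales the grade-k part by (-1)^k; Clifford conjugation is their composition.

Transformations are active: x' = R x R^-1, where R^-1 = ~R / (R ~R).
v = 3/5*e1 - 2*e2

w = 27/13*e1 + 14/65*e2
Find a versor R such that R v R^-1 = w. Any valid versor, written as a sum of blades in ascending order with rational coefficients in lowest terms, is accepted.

Sketch: the shared square -109/25 makes R = v + w = 174/65*e1 - 116/65*e2 the natural versor; its sandwich fixes that direction, negates (v - w)/2, and sends v to w.
Answer: 174/65*e1 - 116/65*e2


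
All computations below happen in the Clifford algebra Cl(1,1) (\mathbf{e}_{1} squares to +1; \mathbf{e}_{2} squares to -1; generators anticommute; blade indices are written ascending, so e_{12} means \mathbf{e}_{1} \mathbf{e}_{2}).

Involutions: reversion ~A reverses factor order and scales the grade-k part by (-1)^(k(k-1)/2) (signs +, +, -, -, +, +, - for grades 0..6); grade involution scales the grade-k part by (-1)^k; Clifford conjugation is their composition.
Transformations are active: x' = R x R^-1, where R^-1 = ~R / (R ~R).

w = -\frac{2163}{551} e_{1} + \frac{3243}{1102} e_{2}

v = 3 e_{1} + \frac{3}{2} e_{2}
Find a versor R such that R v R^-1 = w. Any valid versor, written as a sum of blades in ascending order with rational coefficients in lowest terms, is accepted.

Since q(v) = q(w) = \frac{27}{4}, the sum R = v + w = -\frac{510}{551} e_{1} + \frac{2448}{551} e_{2} does the job whenever invertible.
Answer: -\frac{510}{551} e_{1} + \frac{2448}{551} e_{2}


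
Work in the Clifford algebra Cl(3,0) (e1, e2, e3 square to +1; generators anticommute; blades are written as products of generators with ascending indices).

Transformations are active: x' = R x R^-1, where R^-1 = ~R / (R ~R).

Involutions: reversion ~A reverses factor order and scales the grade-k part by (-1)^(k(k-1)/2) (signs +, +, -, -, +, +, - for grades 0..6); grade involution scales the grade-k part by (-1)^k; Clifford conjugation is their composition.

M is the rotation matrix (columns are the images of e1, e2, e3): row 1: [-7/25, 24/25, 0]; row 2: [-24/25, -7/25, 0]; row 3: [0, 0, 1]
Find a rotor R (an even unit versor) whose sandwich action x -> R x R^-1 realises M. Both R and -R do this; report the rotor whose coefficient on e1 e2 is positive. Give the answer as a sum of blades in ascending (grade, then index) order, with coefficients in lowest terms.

Method: write R = a + b12*e1 e2 + b13*e1 e3 + b23*e2 e3 with a^2 + b12^2 + b13^2 + b23^2 = 1 (so R^-1 = ~R). Expanding the columns R e_j ~R gives tr M = 4a^2 - 1 and, from the antisymmetric part, M21 - M12 = -4a*b12, M13 - M31 = 4a*b13, M32 - M23 = -4a*b23.
Here tr M = 11/25, so a^2 = (1 + tr M)/4 = 9/25 and a = ±3/5. Taking a = 3/5: M21 - M12 = -48/25, M13 - M31 = 0, M32 - M23 = 0, giving b12 = 4/5, b13 = 0, b23 = 0, i.e. R = 3/5 + 4/5*e1 e2.
Its e1 e2 coefficient is already positive.
Answer: 3/5 + 4/5*e1 e2. Sheet selection: the two-to-one cover makes ±R indistinguishable at the matrix level (trace 11/25), so uniqueness comes from the required sign on e1 e2.


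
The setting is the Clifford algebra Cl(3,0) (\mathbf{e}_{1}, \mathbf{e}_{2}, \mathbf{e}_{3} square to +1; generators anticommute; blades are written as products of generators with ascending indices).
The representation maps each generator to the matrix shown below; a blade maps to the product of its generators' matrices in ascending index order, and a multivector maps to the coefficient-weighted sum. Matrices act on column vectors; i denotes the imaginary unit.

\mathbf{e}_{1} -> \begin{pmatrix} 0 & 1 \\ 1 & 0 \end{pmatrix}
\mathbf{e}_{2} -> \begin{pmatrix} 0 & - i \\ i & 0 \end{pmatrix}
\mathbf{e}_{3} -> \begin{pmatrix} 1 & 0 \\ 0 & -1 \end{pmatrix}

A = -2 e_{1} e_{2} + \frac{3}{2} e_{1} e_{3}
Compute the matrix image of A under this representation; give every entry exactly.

Bivector images (products of the table entries): rho(e_{1} e_{2}) = rho(\mathbf{e}_{1})rho(\mathbf{e}_{2}) = \begin{pmatrix} i & 0 \\ 0 & - i \end{pmatrix}; rho(e_{1} e_{3}) = rho(\mathbf{e}_{1})rho(\mathbf{e}_{3}) = \begin{pmatrix} 0 & -1 \\ 1 & 0 \end{pmatrix}.
M = (-2)*rho(e_{1} e_{2}) + (\frac{3}{2})*rho(e_{1} e_{3}), summed entrywise:
Answer: \begin{pmatrix} - 2 i & - \frac{3}{2} \\ \frac{3}{2} & 2 i \end{pmatrix}


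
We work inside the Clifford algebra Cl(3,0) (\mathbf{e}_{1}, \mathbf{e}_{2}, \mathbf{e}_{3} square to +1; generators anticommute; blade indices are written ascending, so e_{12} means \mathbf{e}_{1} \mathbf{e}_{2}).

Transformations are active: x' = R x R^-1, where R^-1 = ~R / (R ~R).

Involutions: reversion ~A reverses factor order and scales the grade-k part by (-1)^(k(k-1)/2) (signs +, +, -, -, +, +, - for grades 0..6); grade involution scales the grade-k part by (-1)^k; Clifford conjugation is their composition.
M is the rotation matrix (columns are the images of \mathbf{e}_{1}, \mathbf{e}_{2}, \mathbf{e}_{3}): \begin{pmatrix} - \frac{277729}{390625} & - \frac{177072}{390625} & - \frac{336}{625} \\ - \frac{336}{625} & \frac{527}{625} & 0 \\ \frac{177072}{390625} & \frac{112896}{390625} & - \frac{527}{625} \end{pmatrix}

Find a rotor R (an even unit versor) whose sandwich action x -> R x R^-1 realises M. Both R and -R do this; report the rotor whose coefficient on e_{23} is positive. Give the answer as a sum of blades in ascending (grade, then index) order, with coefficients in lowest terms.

Method: write R = a + b12*e_{12} + b13*e_{13} + b23*e_{23} with a^2 + b12^2 + b13^2 + b23^2 = 1 (so R^-1 = ~R). Expanding the columns R e_j ~R gives tr M = 4a^2 - 1 and, from the antisymmetric part, M21 - M12 = -4a*b12, M13 - M31 = 4a*b13, M32 - M23 = -4a*b23.
Here tr M = -\frac{277729}{390625}, so a^2 = (1 + tr M)/4 = \frac{28224}{390625} and a = ±\frac{168}{625}. Taking a = \frac{168}{625}: M21 - M12 = -\frac{32928}{390625}, M13 - M31 = -\frac{387072}{390625}, M32 - M23 = \frac{112896}{390625}, giving b12 = \frac{49}{625}, b13 = -\frac{576}{625}, b23 = -\frac{168}{625}, i.e. R = \frac{168}{625} + \frac{49}{625} e_{12} - \frac{576}{625} e_{13} - \frac{168}{625} e_{23}.
Its e_{23} coefficient is negative, so report the other preimage -R.
Answer: -\frac{168}{625} - \frac{49}{625} e_{12} + \frac{576}{625} e_{13} + \frac{168}{625} e_{23}. Sheet selection: the two-to-one cover makes ±R indistinguishable at the matrix level (trace -\frac{277729}{390625}), so uniqueness comes from the required sign on e_{23}.


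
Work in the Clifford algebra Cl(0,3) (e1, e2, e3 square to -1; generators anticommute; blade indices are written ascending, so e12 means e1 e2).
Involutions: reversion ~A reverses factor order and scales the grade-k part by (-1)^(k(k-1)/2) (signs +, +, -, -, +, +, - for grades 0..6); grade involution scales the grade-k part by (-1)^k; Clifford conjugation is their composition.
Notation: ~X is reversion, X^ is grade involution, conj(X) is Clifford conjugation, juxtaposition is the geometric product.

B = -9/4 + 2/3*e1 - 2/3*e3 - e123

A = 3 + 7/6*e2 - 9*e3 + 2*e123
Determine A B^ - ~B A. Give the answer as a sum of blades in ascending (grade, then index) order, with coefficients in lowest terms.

first term: 5/4 - 2*e1 - 21/8*e2 + 89/4*e3 + 76/9*e12 - 29/6*e13 + 19/9*e23 - 3/2*e123
second term: -43/4 + 2*e1 - 21/8*e2 + 73/4*e3 + 100/9*e12 - 29/6*e13 - 5/9*e23 - 3/2*e123
Answer: 12 - 4*e1 + 4*e3 - 8/3*e12 + 8/3*e23


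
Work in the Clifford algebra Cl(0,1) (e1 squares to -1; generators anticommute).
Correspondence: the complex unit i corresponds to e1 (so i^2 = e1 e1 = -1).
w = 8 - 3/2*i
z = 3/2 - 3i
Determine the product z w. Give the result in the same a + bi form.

In blades: z = 3/2 - 3*e1, w = 8 - 3/2*e1.
Distribute z over w term by term (generator squares from the signature, products reordered to ascending indices): (3/2)*w = 12 - 9/4*e1; (-3*e1)*w = -9/2 - 24*e1.
Sum: 15/2 - 105/4*e1; translating back through the correspondence:
Answer: 15/2 - 105/4*i


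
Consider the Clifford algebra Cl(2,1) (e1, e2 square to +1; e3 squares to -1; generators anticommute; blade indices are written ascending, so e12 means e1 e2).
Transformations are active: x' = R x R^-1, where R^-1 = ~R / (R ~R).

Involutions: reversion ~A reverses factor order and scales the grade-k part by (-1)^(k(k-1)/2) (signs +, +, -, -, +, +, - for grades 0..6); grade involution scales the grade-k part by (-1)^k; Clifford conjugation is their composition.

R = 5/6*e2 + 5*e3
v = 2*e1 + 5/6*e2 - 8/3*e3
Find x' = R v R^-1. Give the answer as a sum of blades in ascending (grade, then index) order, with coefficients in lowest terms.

~R = 5/6*e2 + 5*e3, and R ~R = -875/36, so R^-1 = ~R / (-875/36).
R v = 505/36 - 5/3*e12 - 10*e13 - 115/18*e23
Answer: -2*e1 - 377/210*e2 - 326/105*e3


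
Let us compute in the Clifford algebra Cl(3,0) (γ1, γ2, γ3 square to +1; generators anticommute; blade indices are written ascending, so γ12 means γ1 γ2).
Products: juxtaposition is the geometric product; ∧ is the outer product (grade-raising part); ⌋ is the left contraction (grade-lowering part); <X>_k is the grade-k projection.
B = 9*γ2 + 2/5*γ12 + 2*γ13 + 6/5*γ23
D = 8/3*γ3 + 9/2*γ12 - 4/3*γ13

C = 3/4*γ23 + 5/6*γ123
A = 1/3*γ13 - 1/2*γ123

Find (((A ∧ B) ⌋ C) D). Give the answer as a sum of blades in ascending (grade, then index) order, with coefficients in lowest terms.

step 1: -3*γ123
step 2: 5/2
step 3: 20/3*γ3 + 45/4*γ12 - 10/3*γ13
Answer: 20/3*γ3 + 45/4*γ12 - 10/3*γ13


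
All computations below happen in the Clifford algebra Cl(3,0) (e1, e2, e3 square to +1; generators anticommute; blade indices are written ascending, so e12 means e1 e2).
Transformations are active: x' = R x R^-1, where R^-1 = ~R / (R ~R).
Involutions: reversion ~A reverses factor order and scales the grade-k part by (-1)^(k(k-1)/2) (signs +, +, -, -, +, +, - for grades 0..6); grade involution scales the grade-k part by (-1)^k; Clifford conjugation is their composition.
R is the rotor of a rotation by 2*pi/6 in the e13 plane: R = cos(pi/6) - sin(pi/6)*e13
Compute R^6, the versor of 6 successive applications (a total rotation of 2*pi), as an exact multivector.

The rotor phase is half the rotation angle and phases add under composition, so 6 steps in the e13 plane accumulate phase 6*(pi/6) = pi: R^6 = cos(pi) - sin(pi)*e13.
cos(pi) = -1 and sin(pi) = 0, so R^6 = -1. The total rotation 2*pi is 1 full turn, so every vector returns to itself, yet the rotor is -1, on the OTHER sheet of the double cover (an odd number of 2*pi turns).
Answer: -1


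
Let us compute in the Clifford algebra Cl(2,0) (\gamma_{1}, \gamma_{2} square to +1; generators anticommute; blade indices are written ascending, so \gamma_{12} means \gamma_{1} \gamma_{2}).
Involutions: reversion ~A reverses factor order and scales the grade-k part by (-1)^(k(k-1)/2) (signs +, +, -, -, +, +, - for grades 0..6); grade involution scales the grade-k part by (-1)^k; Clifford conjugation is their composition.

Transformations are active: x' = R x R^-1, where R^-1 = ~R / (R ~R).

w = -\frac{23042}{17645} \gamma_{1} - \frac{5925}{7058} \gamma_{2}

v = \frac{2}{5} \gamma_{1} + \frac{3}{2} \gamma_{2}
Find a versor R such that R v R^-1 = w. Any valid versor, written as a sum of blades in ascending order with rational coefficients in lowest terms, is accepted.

A norm check does it: q(v) = q(w) = \frac{241}{100}, hence R = v + w = -\frac{15984}{17645} \gamma_{1} + \frac{2331}{3529} \gamma_{2} realises the map — parallel part kept, (v - w)/2 negated, v carried to w.
Answer: -\frac{15984}{17645} \gamma_{1} + \frac{2331}{3529} \gamma_{2}


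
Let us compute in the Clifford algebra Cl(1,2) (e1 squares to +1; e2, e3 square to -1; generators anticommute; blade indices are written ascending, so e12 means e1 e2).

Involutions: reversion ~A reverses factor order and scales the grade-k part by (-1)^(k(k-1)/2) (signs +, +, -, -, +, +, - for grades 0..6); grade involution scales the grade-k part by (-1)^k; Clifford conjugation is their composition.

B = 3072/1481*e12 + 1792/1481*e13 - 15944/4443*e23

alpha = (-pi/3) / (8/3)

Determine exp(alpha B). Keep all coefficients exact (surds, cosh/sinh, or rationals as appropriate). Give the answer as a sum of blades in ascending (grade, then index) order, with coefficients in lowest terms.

B^2 term by term: the squares give (3072/1481)^2*(e12)^2 + (1792/1481)^2*(e13)^2 + (-15944/4443)^2*(e23)^2 = 9437184/2193361*(+1) + 3211264/2193361*(+1) + 254211136/19740249*(-1) = -64/9 (each basis 2-blade squares to minus the product of its generators' squares); cross terms between blades sharing an index anticommute and cancel. So B^2 = -64/9.
B^2 = -64/9 — a negative square means the series sums to a rotation: l = 8/3, alpha*l = -pi/3, so exp(alpha B) = cos(-pi/3) + (sin(-pi/3)/(8/3))*B = 1/2 + (-3*sqrt(3)/16)*B.
Answer: 1/2 - 576*sqrt(3)/1481*e12 - 336*sqrt(3)/1481*e13 + 1993*sqrt(3)/2962*e23


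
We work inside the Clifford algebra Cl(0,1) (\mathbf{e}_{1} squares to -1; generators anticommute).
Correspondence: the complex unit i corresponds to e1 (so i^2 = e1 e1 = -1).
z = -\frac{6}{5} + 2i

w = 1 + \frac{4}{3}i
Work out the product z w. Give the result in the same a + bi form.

In blades: z = -\frac{6}{5} + 2 e_{1}, w = 1 + \frac{4}{3} e_{1}.
Distribute z over w term by term (generator squares from the signature, products reordered to ascending indices): (-\frac{6}{5})*w = -\frac{6}{5} - \frac{8}{5} e_{1}; (2 e_{1})*w = -\frac{8}{3} + 2 e_{1}.
Sum: -\frac{58}{15} + \frac{2}{5} e_{1}; translating back through the correspondence:
Answer: -\frac{58}{15} + \frac{2}{5}i


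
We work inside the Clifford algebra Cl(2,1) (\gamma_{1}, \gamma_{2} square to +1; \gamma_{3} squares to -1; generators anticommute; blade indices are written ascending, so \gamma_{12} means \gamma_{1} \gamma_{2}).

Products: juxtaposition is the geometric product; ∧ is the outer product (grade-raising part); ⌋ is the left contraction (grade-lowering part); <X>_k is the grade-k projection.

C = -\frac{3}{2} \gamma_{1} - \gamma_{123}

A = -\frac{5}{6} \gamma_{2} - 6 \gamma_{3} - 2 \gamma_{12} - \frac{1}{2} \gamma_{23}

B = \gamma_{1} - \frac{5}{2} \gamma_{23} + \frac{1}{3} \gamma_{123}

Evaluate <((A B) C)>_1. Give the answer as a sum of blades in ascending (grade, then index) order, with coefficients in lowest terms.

step 1: \frac{5}{4} - \frac{1}{6} \gamma_{1} + 17 \gamma_{2} + \frac{11}{4} \gamma_{3} + \frac{17}{6} \gamma_{12} + \frac{203}{18} \gamma_{13} - \frac{1}{2} \gamma_{123}
step 2: \frac{3}{4} - \frac{15}{8} \gamma_{1} + \frac{559}{36} \gamma_{2} + \frac{79}{4} \gamma_{3} + \frac{113}{4} \gamma_{12} + \frac{169}{8} \gamma_{13} + \frac{11}{12} \gamma_{23} - \frac{5}{4} \gamma_{123}
step 3: -\frac{15}{8} \gamma_{1} + \frac{559}{36} \gamma_{2} + \frac{79}{4} \gamma_{3}
Answer: -\frac{15}{8} \gamma_{1} + \frac{559}{36} \gamma_{2} + \frac{79}{4} \gamma_{3}


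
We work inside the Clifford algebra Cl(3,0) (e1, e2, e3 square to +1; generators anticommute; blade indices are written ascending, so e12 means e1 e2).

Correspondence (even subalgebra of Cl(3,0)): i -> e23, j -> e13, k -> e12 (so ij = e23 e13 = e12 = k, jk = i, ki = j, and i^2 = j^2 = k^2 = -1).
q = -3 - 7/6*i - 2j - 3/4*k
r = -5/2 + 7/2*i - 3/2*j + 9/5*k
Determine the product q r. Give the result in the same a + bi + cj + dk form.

In blades: q = -3 - 3/4*e12 - 2*e13 - 7/6*e23, r = -5/2 + 9/5*e12 - 3/2*e13 + 7/2*e23.
Distribute q over r term by term (generator squares from the signature, products reordered to ascending indices): (-3)*r = 15/2 - 27/5*e12 + 9/2*e13 - 21/2*e23; (-3/4*e12)*r = 27/20 + 15/8*e12 - 21/8*e13 - 9/8*e23; (-2*e13)*r = -3 + 7*e12 + 5*e13 - 18/5*e23; (-7/6*e23)*r = 49/12 + 7/4*e12 + 21/10*e13 + 35/12*e23.
Sum: 149/15 + 209/40*e12 + 359/40*e13 - 1477/120*e23; translating back through the correspondence:
Answer: 149/15 - 1477/120*i + 359/40*j + 209/40*k


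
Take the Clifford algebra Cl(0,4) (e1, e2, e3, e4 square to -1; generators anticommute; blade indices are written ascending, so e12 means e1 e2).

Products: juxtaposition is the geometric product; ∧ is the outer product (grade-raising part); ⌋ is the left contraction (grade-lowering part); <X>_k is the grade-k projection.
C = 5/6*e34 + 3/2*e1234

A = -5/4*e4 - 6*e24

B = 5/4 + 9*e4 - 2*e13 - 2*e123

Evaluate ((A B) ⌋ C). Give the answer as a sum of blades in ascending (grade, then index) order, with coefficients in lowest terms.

step 1: 45/4 + 54*e2 - 25/16*e4 - 15/2*e24 - 19/2*e134 - 29/2*e1234
step 2: -87/4 - 57/4*e2 - 125/96*e3 - 45/4*e13 + 75/8*e34 - 75/32*e123 + 81*e134 + 135/8*e1234
Answer: -87/4 - 57/4*e2 - 125/96*e3 - 45/4*e13 + 75/8*e34 - 75/32*e123 + 81*e134 + 135/8*e1234


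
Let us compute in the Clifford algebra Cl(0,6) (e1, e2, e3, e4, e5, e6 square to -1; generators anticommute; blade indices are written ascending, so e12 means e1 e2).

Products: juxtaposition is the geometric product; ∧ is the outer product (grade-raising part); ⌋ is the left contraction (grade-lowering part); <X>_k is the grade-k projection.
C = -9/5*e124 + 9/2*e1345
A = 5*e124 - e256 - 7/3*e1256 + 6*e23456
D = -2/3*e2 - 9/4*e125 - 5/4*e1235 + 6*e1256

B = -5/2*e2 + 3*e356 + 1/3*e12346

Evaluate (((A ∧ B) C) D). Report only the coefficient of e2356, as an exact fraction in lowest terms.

step 1: -15*e123456
step 2: 135/2*e26 + 27*e356
step 3: -45*e6 + 405*e15 - 162*e123 + 135/4*e126 + 1215/8*e156 - 243/4*e1236 - 675/8*e1356 + 18*e2356
Answer: 18


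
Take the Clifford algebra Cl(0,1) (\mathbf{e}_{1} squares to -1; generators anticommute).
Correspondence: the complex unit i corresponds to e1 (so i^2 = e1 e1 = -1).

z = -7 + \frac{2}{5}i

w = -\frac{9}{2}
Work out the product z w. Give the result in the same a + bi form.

In blades: z = -7 + \frac{2}{5} e_{1}, w = -\frac{9}{2}.
Distribute z over w term by term (generator squares from the signature, products reordered to ascending indices): (-7)*w = \frac{63}{2}; (\frac{2}{5} e_{1})*w = -\frac{9}{5} e_{1}.
Sum: \frac{63}{2} - \frac{9}{5} e_{1}; translating back through the correspondence:
Answer: \frac{63}{2} - \frac{9}{5}i


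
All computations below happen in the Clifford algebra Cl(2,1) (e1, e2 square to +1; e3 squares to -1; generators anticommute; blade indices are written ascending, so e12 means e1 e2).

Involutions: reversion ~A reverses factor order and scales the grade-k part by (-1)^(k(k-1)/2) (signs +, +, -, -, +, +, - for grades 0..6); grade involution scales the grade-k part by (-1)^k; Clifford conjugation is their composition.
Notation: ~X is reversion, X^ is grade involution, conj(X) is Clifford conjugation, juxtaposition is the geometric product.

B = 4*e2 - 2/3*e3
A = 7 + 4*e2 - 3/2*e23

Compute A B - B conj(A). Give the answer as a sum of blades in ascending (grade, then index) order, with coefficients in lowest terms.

first term: 16 + 27*e2 + 4/3*e3 - 8/3*e23
second term: -16 + 27*e2 + 4/3*e3 - 8/3*e23
Answer: 32


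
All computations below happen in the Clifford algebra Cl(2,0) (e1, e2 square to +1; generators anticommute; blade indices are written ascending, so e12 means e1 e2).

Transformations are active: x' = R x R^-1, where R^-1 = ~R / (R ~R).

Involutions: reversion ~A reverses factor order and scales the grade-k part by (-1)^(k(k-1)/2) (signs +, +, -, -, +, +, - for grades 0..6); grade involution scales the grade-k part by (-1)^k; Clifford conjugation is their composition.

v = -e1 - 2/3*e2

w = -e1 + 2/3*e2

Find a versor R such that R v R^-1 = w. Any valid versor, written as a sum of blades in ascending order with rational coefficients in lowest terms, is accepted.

Sketch: the shared square 13/9 makes R = v + w = -2*e1 the natural versor; its sandwich fixes that direction, negates (v - w)/2, and sends v to w.
Answer: -2*e1


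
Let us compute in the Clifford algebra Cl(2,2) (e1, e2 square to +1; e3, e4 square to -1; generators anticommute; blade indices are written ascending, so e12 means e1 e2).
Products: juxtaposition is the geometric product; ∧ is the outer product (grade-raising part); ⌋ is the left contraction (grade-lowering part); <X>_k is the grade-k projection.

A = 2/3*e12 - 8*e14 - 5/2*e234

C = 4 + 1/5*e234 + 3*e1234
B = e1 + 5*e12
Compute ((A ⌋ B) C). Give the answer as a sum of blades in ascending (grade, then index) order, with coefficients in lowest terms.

step 1: -10/3
step 2: -40/3 - 2/3*e234 - 10*e1234
Answer: -40/3 - 2/3*e234 - 10*e1234


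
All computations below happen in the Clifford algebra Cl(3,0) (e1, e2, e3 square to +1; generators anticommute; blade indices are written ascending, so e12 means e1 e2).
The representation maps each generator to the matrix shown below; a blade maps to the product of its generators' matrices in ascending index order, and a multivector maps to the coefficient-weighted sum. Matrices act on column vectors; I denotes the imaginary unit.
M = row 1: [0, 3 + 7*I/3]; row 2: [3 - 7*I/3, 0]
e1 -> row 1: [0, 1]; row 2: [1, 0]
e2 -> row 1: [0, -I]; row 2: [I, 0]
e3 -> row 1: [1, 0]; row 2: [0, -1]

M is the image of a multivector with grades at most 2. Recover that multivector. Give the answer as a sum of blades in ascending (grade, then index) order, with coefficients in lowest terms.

Method: 1, rho(e1), rho(e2), rho(e3) form a trace-orthogonal basis of the 2x2 complex matrices (tr(X Y) = 2 if X = Y, else 0), so M = m0*1 + m1*rho(e1) + m2*rho(e2) + m3*rho(e3) with m0 = tr(M)/2 = 0, m1 = tr(M rho(e1))/2 = 3, m2 = tr(M rho(e2))/2 = -7/3, m3 = tr(M rho(e3))/2 = 0.
Multiplying table entries, the bivector images are rho(e12) = I*rho(e3), rho(e13) = -I*rho(e2), rho(e23) = I*rho(e1); with real blade coefficients the real parts of m0..m3 are the coefficients of 1, e1, e2, e3 and the imaginary parts give the bivectors (e23: Im m1, e13: -Im m2, e12: Im m3).
Answer: 3*e1 - 7/3*e2


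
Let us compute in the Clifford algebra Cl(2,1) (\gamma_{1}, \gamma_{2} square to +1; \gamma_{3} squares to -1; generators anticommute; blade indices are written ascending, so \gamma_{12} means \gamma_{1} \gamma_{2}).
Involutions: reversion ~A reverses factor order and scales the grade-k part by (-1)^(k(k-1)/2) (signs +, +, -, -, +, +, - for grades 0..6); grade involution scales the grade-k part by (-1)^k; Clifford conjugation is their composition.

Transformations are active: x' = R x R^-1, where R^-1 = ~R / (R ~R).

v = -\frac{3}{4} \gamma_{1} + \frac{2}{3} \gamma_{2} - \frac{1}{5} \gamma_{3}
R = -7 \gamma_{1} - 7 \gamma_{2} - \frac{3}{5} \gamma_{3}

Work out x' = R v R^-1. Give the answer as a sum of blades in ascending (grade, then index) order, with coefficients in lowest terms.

~R = -7 \gamma_{1} - 7 \gamma_{2} - \frac{3}{5} \gamma_{3}, and R ~R = \frac{2441}{25}, so R^-1 = ~R / (\frac{2441}{25}).
R v = \frac{139}{300} - \frac{119}{12} \gamma_{12} + \frac{19}{20} \gamma_{13} + \frac{9}{5} \gamma_{23}
Answer: \frac{20023}{29292} \gamma_{1} - \frac{3579}{4882} \gamma_{2} + \frac{4743}{24410} \gamma_{3}
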